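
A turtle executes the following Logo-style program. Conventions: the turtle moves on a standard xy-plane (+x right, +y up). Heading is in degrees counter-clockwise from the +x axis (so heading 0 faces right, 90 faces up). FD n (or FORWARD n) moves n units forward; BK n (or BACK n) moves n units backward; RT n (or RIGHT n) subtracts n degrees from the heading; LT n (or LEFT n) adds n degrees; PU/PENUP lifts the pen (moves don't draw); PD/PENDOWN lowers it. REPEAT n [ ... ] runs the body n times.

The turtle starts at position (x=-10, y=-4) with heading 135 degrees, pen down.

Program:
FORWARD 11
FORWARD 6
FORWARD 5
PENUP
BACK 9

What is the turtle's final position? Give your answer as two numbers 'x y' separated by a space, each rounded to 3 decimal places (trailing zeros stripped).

Executing turtle program step by step:
Start: pos=(-10,-4), heading=135, pen down
FD 11: (-10,-4) -> (-17.778,3.778) [heading=135, draw]
FD 6: (-17.778,3.778) -> (-22.021,8.021) [heading=135, draw]
FD 5: (-22.021,8.021) -> (-25.556,11.556) [heading=135, draw]
PU: pen up
BK 9: (-25.556,11.556) -> (-19.192,5.192) [heading=135, move]
Final: pos=(-19.192,5.192), heading=135, 3 segment(s) drawn

Answer: -19.192 5.192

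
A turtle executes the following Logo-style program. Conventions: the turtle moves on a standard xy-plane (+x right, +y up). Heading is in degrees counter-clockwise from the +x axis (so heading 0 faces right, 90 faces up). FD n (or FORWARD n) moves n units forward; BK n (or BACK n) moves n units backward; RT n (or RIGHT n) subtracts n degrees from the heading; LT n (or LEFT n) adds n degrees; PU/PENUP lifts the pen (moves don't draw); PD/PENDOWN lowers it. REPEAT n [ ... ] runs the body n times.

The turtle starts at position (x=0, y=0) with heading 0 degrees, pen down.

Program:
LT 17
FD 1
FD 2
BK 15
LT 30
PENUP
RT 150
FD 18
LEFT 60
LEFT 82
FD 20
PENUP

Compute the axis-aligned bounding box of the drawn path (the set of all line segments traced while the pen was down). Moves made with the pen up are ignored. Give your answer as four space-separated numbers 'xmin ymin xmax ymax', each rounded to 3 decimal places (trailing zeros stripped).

Answer: -11.476 -3.508 2.869 0.877

Derivation:
Executing turtle program step by step:
Start: pos=(0,0), heading=0, pen down
LT 17: heading 0 -> 17
FD 1: (0,0) -> (0.956,0.292) [heading=17, draw]
FD 2: (0.956,0.292) -> (2.869,0.877) [heading=17, draw]
BK 15: (2.869,0.877) -> (-11.476,-3.508) [heading=17, draw]
LT 30: heading 17 -> 47
PU: pen up
RT 150: heading 47 -> 257
FD 18: (-11.476,-3.508) -> (-15.525,-21.047) [heading=257, move]
LT 60: heading 257 -> 317
LT 82: heading 317 -> 39
FD 20: (-15.525,-21.047) -> (0.018,-8.461) [heading=39, move]
PU: pen up
Final: pos=(0.018,-8.461), heading=39, 3 segment(s) drawn

Segment endpoints: x in {-11.476, 0, 0.956, 2.869}, y in {-3.508, 0, 0.292, 0.877}
xmin=-11.476, ymin=-3.508, xmax=2.869, ymax=0.877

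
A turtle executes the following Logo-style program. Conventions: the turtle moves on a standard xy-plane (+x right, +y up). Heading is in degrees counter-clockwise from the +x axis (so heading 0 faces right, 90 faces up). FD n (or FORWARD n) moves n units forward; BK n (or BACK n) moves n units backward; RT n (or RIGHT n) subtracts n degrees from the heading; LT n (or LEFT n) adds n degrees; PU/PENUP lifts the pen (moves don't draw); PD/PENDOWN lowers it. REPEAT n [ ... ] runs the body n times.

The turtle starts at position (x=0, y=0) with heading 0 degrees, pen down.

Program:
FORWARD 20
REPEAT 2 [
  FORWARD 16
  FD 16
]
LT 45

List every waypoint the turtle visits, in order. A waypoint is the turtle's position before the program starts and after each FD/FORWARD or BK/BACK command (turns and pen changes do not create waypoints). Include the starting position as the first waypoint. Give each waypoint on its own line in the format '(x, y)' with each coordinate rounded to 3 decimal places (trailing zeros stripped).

Answer: (0, 0)
(20, 0)
(36, 0)
(52, 0)
(68, 0)
(84, 0)

Derivation:
Executing turtle program step by step:
Start: pos=(0,0), heading=0, pen down
FD 20: (0,0) -> (20,0) [heading=0, draw]
REPEAT 2 [
  -- iteration 1/2 --
  FD 16: (20,0) -> (36,0) [heading=0, draw]
  FD 16: (36,0) -> (52,0) [heading=0, draw]
  -- iteration 2/2 --
  FD 16: (52,0) -> (68,0) [heading=0, draw]
  FD 16: (68,0) -> (84,0) [heading=0, draw]
]
LT 45: heading 0 -> 45
Final: pos=(84,0), heading=45, 5 segment(s) drawn
Waypoints (6 total):
(0, 0)
(20, 0)
(36, 0)
(52, 0)
(68, 0)
(84, 0)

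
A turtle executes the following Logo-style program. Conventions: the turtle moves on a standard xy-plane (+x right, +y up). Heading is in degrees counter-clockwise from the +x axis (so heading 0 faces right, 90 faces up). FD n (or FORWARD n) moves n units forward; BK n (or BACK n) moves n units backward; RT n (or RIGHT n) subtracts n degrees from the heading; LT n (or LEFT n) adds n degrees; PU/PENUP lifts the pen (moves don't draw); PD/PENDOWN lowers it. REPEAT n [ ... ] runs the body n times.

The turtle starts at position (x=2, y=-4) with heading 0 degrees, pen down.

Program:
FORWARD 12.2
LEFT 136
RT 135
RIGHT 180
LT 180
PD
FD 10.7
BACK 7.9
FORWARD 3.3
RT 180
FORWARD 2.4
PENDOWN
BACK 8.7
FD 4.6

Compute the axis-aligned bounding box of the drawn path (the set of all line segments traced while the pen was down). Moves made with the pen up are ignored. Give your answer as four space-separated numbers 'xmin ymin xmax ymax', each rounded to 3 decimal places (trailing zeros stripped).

Answer: 2 -4 26.598 -3.784

Derivation:
Executing turtle program step by step:
Start: pos=(2,-4), heading=0, pen down
FD 12.2: (2,-4) -> (14.2,-4) [heading=0, draw]
LT 136: heading 0 -> 136
RT 135: heading 136 -> 1
RT 180: heading 1 -> 181
LT 180: heading 181 -> 1
PD: pen down
FD 10.7: (14.2,-4) -> (24.898,-3.813) [heading=1, draw]
BK 7.9: (24.898,-3.813) -> (17,-3.951) [heading=1, draw]
FD 3.3: (17,-3.951) -> (20.299,-3.894) [heading=1, draw]
RT 180: heading 1 -> 181
FD 2.4: (20.299,-3.894) -> (17.899,-3.935) [heading=181, draw]
PD: pen down
BK 8.7: (17.899,-3.935) -> (26.598,-3.784) [heading=181, draw]
FD 4.6: (26.598,-3.784) -> (21.999,-3.864) [heading=181, draw]
Final: pos=(21.999,-3.864), heading=181, 7 segment(s) drawn

Segment endpoints: x in {2, 14.2, 17, 17.899, 20.299, 21.999, 24.898, 26.598}, y in {-4, -3.951, -3.935, -3.894, -3.864, -3.813, -3.784}
xmin=2, ymin=-4, xmax=26.598, ymax=-3.784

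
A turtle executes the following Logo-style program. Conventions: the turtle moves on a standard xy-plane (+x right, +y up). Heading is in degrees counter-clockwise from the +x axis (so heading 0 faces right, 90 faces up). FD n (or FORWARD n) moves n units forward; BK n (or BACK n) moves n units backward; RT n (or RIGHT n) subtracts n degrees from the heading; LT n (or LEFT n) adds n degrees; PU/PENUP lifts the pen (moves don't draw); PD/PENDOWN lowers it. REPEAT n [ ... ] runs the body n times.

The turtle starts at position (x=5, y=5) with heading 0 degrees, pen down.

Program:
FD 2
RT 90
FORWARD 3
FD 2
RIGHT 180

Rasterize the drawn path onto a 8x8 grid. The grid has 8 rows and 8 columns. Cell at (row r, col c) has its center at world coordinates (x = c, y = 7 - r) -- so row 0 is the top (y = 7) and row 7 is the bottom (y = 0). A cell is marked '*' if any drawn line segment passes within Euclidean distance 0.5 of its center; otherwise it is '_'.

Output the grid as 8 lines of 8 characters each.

Segment 0: (5,5) -> (7,5)
Segment 1: (7,5) -> (7,2)
Segment 2: (7,2) -> (7,0)

Answer: ________
________
_____***
_______*
_______*
_______*
_______*
_______*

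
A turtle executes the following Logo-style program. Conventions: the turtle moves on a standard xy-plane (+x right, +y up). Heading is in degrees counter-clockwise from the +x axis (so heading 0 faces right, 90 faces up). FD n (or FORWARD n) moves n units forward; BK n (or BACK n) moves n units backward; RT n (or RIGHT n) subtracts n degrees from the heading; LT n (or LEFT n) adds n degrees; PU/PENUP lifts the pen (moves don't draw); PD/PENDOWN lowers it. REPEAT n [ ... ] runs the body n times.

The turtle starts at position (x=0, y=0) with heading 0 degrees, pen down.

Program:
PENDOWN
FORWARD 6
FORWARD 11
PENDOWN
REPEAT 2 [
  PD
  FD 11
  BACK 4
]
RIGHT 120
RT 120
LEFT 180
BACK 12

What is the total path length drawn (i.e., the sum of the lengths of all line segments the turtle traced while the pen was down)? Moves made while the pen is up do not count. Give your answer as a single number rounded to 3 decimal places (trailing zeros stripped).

Executing turtle program step by step:
Start: pos=(0,0), heading=0, pen down
PD: pen down
FD 6: (0,0) -> (6,0) [heading=0, draw]
FD 11: (6,0) -> (17,0) [heading=0, draw]
PD: pen down
REPEAT 2 [
  -- iteration 1/2 --
  PD: pen down
  FD 11: (17,0) -> (28,0) [heading=0, draw]
  BK 4: (28,0) -> (24,0) [heading=0, draw]
  -- iteration 2/2 --
  PD: pen down
  FD 11: (24,0) -> (35,0) [heading=0, draw]
  BK 4: (35,0) -> (31,0) [heading=0, draw]
]
RT 120: heading 0 -> 240
RT 120: heading 240 -> 120
LT 180: heading 120 -> 300
BK 12: (31,0) -> (25,10.392) [heading=300, draw]
Final: pos=(25,10.392), heading=300, 7 segment(s) drawn

Segment lengths:
  seg 1: (0,0) -> (6,0), length = 6
  seg 2: (6,0) -> (17,0), length = 11
  seg 3: (17,0) -> (28,0), length = 11
  seg 4: (28,0) -> (24,0), length = 4
  seg 5: (24,0) -> (35,0), length = 11
  seg 6: (35,0) -> (31,0), length = 4
  seg 7: (31,0) -> (25,10.392), length = 12
Total = 59

Answer: 59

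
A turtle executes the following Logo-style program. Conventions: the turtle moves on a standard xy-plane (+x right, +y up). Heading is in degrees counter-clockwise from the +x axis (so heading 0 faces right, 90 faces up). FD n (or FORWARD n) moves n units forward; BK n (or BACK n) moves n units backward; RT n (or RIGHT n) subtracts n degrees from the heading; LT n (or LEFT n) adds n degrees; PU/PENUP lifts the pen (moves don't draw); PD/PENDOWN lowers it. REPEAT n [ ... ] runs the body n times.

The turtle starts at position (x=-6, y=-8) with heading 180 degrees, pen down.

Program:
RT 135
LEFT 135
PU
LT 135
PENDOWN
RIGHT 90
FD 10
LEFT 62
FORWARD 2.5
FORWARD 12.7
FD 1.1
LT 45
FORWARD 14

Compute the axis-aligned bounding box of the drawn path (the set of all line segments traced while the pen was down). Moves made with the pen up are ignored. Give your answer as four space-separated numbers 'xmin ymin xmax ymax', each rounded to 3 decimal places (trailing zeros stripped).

Answer: -13.071 -37.231 4.056 -8

Derivation:
Executing turtle program step by step:
Start: pos=(-6,-8), heading=180, pen down
RT 135: heading 180 -> 45
LT 135: heading 45 -> 180
PU: pen up
LT 135: heading 180 -> 315
PD: pen down
RT 90: heading 315 -> 225
FD 10: (-6,-8) -> (-13.071,-15.071) [heading=225, draw]
LT 62: heading 225 -> 287
FD 2.5: (-13.071,-15.071) -> (-12.34,-17.462) [heading=287, draw]
FD 12.7: (-12.34,-17.462) -> (-8.627,-29.607) [heading=287, draw]
FD 1.1: (-8.627,-29.607) -> (-8.305,-30.659) [heading=287, draw]
LT 45: heading 287 -> 332
FD 14: (-8.305,-30.659) -> (4.056,-37.231) [heading=332, draw]
Final: pos=(4.056,-37.231), heading=332, 5 segment(s) drawn

Segment endpoints: x in {-13.071, -12.34, -8.627, -8.305, -6, 4.056}, y in {-37.231, -30.659, -29.607, -17.462, -15.071, -8}
xmin=-13.071, ymin=-37.231, xmax=4.056, ymax=-8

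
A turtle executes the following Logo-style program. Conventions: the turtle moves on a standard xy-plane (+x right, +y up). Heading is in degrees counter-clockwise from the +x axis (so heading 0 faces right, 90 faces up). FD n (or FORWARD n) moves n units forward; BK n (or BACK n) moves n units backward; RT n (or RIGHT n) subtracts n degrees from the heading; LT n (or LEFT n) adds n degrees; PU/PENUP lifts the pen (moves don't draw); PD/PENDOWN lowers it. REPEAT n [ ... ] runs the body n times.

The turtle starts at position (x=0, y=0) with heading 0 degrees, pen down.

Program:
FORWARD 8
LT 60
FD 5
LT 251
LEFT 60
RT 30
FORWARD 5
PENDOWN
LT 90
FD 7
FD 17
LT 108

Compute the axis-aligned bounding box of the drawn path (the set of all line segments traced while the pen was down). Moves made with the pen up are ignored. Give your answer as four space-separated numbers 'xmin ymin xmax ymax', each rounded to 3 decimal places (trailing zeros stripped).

Executing turtle program step by step:
Start: pos=(0,0), heading=0, pen down
FD 8: (0,0) -> (8,0) [heading=0, draw]
LT 60: heading 0 -> 60
FD 5: (8,0) -> (10.5,4.33) [heading=60, draw]
LT 251: heading 60 -> 311
LT 60: heading 311 -> 11
RT 30: heading 11 -> 341
FD 5: (10.5,4.33) -> (15.228,2.702) [heading=341, draw]
PD: pen down
LT 90: heading 341 -> 71
FD 7: (15.228,2.702) -> (17.507,9.321) [heading=71, draw]
FD 17: (17.507,9.321) -> (23.041,25.395) [heading=71, draw]
LT 108: heading 71 -> 179
Final: pos=(23.041,25.395), heading=179, 5 segment(s) drawn

Segment endpoints: x in {0, 8, 10.5, 15.228, 17.507, 23.041}, y in {0, 2.702, 4.33, 9.321, 25.395}
xmin=0, ymin=0, xmax=23.041, ymax=25.395

Answer: 0 0 23.041 25.395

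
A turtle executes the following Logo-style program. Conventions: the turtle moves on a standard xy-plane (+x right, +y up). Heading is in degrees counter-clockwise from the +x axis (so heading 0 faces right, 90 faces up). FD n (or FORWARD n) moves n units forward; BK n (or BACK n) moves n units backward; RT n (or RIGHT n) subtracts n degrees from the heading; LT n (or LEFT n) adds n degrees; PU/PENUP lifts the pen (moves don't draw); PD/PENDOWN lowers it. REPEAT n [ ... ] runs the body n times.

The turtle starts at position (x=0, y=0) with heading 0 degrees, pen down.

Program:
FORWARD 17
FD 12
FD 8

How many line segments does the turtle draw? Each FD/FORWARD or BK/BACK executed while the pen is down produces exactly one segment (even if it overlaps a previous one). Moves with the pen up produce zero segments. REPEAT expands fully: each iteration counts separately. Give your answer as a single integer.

Executing turtle program step by step:
Start: pos=(0,0), heading=0, pen down
FD 17: (0,0) -> (17,0) [heading=0, draw]
FD 12: (17,0) -> (29,0) [heading=0, draw]
FD 8: (29,0) -> (37,0) [heading=0, draw]
Final: pos=(37,0), heading=0, 3 segment(s) drawn
Segments drawn: 3

Answer: 3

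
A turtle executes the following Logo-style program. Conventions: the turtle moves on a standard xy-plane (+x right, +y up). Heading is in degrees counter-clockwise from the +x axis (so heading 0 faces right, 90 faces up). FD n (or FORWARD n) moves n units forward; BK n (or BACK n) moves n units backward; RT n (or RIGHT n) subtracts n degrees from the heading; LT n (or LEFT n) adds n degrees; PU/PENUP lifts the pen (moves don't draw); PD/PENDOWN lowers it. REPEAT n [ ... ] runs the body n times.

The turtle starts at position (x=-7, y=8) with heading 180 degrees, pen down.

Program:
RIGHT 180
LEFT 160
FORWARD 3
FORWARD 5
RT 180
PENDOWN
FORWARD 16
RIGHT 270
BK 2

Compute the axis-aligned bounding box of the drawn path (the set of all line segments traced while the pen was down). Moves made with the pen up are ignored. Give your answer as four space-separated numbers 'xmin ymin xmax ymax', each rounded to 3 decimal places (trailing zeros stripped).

Answer: -14.518 3.384 0.518 10.736

Derivation:
Executing turtle program step by step:
Start: pos=(-7,8), heading=180, pen down
RT 180: heading 180 -> 0
LT 160: heading 0 -> 160
FD 3: (-7,8) -> (-9.819,9.026) [heading=160, draw]
FD 5: (-9.819,9.026) -> (-14.518,10.736) [heading=160, draw]
RT 180: heading 160 -> 340
PD: pen down
FD 16: (-14.518,10.736) -> (0.518,5.264) [heading=340, draw]
RT 270: heading 340 -> 70
BK 2: (0.518,5.264) -> (-0.166,3.384) [heading=70, draw]
Final: pos=(-0.166,3.384), heading=70, 4 segment(s) drawn

Segment endpoints: x in {-14.518, -9.819, -7, -0.166, 0.518}, y in {3.384, 5.264, 8, 9.026, 10.736}
xmin=-14.518, ymin=3.384, xmax=0.518, ymax=10.736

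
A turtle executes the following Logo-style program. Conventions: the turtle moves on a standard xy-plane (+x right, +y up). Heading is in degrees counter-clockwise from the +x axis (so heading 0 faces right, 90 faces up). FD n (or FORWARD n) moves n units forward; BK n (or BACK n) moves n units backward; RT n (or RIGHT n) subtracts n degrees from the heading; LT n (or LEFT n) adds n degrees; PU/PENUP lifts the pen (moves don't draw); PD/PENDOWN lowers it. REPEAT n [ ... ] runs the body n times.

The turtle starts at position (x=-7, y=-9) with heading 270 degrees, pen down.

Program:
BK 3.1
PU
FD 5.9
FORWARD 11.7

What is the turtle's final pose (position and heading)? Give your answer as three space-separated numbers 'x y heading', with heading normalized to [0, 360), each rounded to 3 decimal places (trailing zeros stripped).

Answer: -7 -23.5 270

Derivation:
Executing turtle program step by step:
Start: pos=(-7,-9), heading=270, pen down
BK 3.1: (-7,-9) -> (-7,-5.9) [heading=270, draw]
PU: pen up
FD 5.9: (-7,-5.9) -> (-7,-11.8) [heading=270, move]
FD 11.7: (-7,-11.8) -> (-7,-23.5) [heading=270, move]
Final: pos=(-7,-23.5), heading=270, 1 segment(s) drawn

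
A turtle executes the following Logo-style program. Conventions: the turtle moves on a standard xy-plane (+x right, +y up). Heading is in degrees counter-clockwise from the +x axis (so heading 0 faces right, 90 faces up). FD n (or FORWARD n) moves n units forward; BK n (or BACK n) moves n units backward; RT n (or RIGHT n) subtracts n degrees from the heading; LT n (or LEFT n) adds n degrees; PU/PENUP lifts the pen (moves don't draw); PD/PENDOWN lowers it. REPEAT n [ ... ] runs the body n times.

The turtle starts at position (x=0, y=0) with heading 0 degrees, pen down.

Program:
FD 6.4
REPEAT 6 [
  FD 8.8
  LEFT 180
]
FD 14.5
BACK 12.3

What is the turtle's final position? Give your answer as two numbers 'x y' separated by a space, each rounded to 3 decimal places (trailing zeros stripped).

Executing turtle program step by step:
Start: pos=(0,0), heading=0, pen down
FD 6.4: (0,0) -> (6.4,0) [heading=0, draw]
REPEAT 6 [
  -- iteration 1/6 --
  FD 8.8: (6.4,0) -> (15.2,0) [heading=0, draw]
  LT 180: heading 0 -> 180
  -- iteration 2/6 --
  FD 8.8: (15.2,0) -> (6.4,0) [heading=180, draw]
  LT 180: heading 180 -> 0
  -- iteration 3/6 --
  FD 8.8: (6.4,0) -> (15.2,0) [heading=0, draw]
  LT 180: heading 0 -> 180
  -- iteration 4/6 --
  FD 8.8: (15.2,0) -> (6.4,0) [heading=180, draw]
  LT 180: heading 180 -> 0
  -- iteration 5/6 --
  FD 8.8: (6.4,0) -> (15.2,0) [heading=0, draw]
  LT 180: heading 0 -> 180
  -- iteration 6/6 --
  FD 8.8: (15.2,0) -> (6.4,0) [heading=180, draw]
  LT 180: heading 180 -> 0
]
FD 14.5: (6.4,0) -> (20.9,0) [heading=0, draw]
BK 12.3: (20.9,0) -> (8.6,0) [heading=0, draw]
Final: pos=(8.6,0), heading=0, 9 segment(s) drawn

Answer: 8.6 0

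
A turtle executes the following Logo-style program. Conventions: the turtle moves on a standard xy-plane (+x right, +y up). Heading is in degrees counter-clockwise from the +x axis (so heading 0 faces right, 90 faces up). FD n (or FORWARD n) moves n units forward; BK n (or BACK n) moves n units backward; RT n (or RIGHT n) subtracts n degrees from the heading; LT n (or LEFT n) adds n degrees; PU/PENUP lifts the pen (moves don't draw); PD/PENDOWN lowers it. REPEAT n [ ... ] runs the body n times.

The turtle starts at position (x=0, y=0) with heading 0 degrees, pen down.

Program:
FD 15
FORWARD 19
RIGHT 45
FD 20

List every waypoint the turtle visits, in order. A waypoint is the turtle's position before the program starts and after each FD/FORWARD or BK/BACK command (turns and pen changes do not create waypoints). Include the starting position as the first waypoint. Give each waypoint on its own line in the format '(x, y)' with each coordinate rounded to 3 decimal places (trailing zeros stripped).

Answer: (0, 0)
(15, 0)
(34, 0)
(48.142, -14.142)

Derivation:
Executing turtle program step by step:
Start: pos=(0,0), heading=0, pen down
FD 15: (0,0) -> (15,0) [heading=0, draw]
FD 19: (15,0) -> (34,0) [heading=0, draw]
RT 45: heading 0 -> 315
FD 20: (34,0) -> (48.142,-14.142) [heading=315, draw]
Final: pos=(48.142,-14.142), heading=315, 3 segment(s) drawn
Waypoints (4 total):
(0, 0)
(15, 0)
(34, 0)
(48.142, -14.142)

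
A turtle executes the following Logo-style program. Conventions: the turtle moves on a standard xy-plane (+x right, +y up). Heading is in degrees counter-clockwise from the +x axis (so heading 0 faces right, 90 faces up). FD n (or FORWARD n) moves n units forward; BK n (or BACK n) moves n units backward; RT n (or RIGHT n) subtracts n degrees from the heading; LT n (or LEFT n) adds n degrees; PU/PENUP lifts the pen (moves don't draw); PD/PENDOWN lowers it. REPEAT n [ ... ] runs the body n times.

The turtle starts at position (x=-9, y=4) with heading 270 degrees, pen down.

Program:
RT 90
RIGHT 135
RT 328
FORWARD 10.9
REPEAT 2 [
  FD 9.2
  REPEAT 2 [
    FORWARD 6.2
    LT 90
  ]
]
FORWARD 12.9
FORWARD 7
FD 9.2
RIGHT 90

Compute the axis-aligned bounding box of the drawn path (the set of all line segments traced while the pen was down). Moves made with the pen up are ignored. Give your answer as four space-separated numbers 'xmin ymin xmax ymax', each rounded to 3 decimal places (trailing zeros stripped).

Executing turtle program step by step:
Start: pos=(-9,4), heading=270, pen down
RT 90: heading 270 -> 180
RT 135: heading 180 -> 45
RT 328: heading 45 -> 77
FD 10.9: (-9,4) -> (-6.548,14.621) [heading=77, draw]
REPEAT 2 [
  -- iteration 1/2 --
  FD 9.2: (-6.548,14.621) -> (-4.478,23.585) [heading=77, draw]
  REPEAT 2 [
    -- iteration 1/2 --
    FD 6.2: (-4.478,23.585) -> (-3.084,29.626) [heading=77, draw]
    LT 90: heading 77 -> 167
    -- iteration 2/2 --
    FD 6.2: (-3.084,29.626) -> (-9.125,31.021) [heading=167, draw]
    LT 90: heading 167 -> 257
  ]
  -- iteration 2/2 --
  FD 9.2: (-9.125,31.021) -> (-11.194,22.056) [heading=257, draw]
  REPEAT 2 [
    -- iteration 1/2 --
    FD 6.2: (-11.194,22.056) -> (-12.589,16.015) [heading=257, draw]
    LT 90: heading 257 -> 347
    -- iteration 2/2 --
    FD 6.2: (-12.589,16.015) -> (-6.548,14.621) [heading=347, draw]
    LT 90: heading 347 -> 77
  ]
]
FD 12.9: (-6.548,14.621) -> (-3.646,27.19) [heading=77, draw]
FD 7: (-3.646,27.19) -> (-2.072,34.011) [heading=77, draw]
FD 9.2: (-2.072,34.011) -> (-0.002,42.975) [heading=77, draw]
RT 90: heading 77 -> 347
Final: pos=(-0.002,42.975), heading=347, 10 segment(s) drawn

Segment endpoints: x in {-12.589, -11.194, -9.125, -9, -6.548, -6.548, -4.478, -3.646, -3.084, -2.072, -0.002}, y in {4, 14.621, 16.015, 22.056, 23.585, 27.19, 29.626, 31.021, 34.011, 42.975}
xmin=-12.589, ymin=4, xmax=-0.002, ymax=42.975

Answer: -12.589 4 -0.002 42.975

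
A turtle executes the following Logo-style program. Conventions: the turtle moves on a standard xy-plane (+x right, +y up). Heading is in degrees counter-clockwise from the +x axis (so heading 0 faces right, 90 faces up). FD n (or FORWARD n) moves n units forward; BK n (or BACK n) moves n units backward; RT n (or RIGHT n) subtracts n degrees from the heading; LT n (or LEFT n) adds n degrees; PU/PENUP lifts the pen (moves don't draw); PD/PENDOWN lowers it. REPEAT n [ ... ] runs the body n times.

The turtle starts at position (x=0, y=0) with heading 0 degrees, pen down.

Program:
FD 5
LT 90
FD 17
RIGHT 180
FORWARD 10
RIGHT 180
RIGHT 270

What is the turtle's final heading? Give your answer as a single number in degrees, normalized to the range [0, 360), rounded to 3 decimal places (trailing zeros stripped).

Executing turtle program step by step:
Start: pos=(0,0), heading=0, pen down
FD 5: (0,0) -> (5,0) [heading=0, draw]
LT 90: heading 0 -> 90
FD 17: (5,0) -> (5,17) [heading=90, draw]
RT 180: heading 90 -> 270
FD 10: (5,17) -> (5,7) [heading=270, draw]
RT 180: heading 270 -> 90
RT 270: heading 90 -> 180
Final: pos=(5,7), heading=180, 3 segment(s) drawn

Answer: 180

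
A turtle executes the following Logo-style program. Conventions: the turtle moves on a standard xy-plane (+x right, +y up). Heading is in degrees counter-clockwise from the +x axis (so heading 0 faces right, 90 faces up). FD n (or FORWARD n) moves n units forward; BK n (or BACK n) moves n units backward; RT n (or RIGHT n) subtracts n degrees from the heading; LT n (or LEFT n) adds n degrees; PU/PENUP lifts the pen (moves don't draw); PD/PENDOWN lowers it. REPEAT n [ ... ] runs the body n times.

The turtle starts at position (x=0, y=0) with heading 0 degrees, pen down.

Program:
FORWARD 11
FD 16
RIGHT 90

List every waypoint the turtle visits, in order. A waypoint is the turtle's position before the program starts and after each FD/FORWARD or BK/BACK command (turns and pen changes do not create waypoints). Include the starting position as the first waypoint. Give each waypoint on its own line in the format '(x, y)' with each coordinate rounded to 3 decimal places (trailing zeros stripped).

Answer: (0, 0)
(11, 0)
(27, 0)

Derivation:
Executing turtle program step by step:
Start: pos=(0,0), heading=0, pen down
FD 11: (0,0) -> (11,0) [heading=0, draw]
FD 16: (11,0) -> (27,0) [heading=0, draw]
RT 90: heading 0 -> 270
Final: pos=(27,0), heading=270, 2 segment(s) drawn
Waypoints (3 total):
(0, 0)
(11, 0)
(27, 0)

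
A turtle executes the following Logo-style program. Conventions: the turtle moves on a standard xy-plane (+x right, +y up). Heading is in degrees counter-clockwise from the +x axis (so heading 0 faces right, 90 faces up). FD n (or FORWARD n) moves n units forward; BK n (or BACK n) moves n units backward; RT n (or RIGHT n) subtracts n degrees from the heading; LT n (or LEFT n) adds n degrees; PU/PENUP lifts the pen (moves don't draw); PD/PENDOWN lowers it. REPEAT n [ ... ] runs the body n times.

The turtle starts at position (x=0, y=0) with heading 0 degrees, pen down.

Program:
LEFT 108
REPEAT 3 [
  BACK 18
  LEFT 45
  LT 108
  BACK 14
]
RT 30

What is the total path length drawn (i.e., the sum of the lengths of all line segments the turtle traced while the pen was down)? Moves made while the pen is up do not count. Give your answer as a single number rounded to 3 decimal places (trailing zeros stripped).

Answer: 96

Derivation:
Executing turtle program step by step:
Start: pos=(0,0), heading=0, pen down
LT 108: heading 0 -> 108
REPEAT 3 [
  -- iteration 1/3 --
  BK 18: (0,0) -> (5.562,-17.119) [heading=108, draw]
  LT 45: heading 108 -> 153
  LT 108: heading 153 -> 261
  BK 14: (5.562,-17.119) -> (7.752,-3.291) [heading=261, draw]
  -- iteration 2/3 --
  BK 18: (7.752,-3.291) -> (10.568,14.487) [heading=261, draw]
  LT 45: heading 261 -> 306
  LT 108: heading 306 -> 54
  BK 14: (10.568,14.487) -> (2.339,3.161) [heading=54, draw]
  -- iteration 3/3 --
  BK 18: (2.339,3.161) -> (-8.241,-11.402) [heading=54, draw]
  LT 45: heading 54 -> 99
  LT 108: heading 99 -> 207
  BK 14: (-8.241,-11.402) -> (4.233,-5.046) [heading=207, draw]
]
RT 30: heading 207 -> 177
Final: pos=(4.233,-5.046), heading=177, 6 segment(s) drawn

Segment lengths:
  seg 1: (0,0) -> (5.562,-17.119), length = 18
  seg 2: (5.562,-17.119) -> (7.752,-3.291), length = 14
  seg 3: (7.752,-3.291) -> (10.568,14.487), length = 18
  seg 4: (10.568,14.487) -> (2.339,3.161), length = 14
  seg 5: (2.339,3.161) -> (-8.241,-11.402), length = 18
  seg 6: (-8.241,-11.402) -> (4.233,-5.046), length = 14
Total = 96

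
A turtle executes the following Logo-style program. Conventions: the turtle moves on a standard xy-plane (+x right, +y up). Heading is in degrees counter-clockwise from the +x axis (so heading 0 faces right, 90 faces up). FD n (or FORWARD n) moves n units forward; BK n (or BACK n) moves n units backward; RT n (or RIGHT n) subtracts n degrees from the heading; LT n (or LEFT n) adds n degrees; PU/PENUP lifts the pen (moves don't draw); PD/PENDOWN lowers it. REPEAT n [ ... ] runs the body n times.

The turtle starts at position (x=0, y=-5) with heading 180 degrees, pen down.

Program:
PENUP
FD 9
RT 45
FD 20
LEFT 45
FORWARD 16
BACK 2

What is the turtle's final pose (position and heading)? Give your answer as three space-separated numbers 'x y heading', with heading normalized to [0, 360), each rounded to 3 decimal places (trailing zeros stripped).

Answer: -37.142 9.142 180

Derivation:
Executing turtle program step by step:
Start: pos=(0,-5), heading=180, pen down
PU: pen up
FD 9: (0,-5) -> (-9,-5) [heading=180, move]
RT 45: heading 180 -> 135
FD 20: (-9,-5) -> (-23.142,9.142) [heading=135, move]
LT 45: heading 135 -> 180
FD 16: (-23.142,9.142) -> (-39.142,9.142) [heading=180, move]
BK 2: (-39.142,9.142) -> (-37.142,9.142) [heading=180, move]
Final: pos=(-37.142,9.142), heading=180, 0 segment(s) drawn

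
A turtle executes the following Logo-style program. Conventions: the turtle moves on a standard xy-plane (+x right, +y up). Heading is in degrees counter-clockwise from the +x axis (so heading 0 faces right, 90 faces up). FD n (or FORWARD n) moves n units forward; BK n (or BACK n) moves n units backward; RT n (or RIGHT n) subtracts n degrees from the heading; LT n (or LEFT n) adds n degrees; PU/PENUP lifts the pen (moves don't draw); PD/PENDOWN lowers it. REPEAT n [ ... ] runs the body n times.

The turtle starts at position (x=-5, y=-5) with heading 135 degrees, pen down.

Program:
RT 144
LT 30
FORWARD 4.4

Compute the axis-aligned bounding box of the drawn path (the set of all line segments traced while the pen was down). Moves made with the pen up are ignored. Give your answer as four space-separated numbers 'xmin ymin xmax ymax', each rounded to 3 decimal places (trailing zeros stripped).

Answer: -5 -5 -0.892 -3.423

Derivation:
Executing turtle program step by step:
Start: pos=(-5,-5), heading=135, pen down
RT 144: heading 135 -> 351
LT 30: heading 351 -> 21
FD 4.4: (-5,-5) -> (-0.892,-3.423) [heading=21, draw]
Final: pos=(-0.892,-3.423), heading=21, 1 segment(s) drawn

Segment endpoints: x in {-5, -0.892}, y in {-5, -3.423}
xmin=-5, ymin=-5, xmax=-0.892, ymax=-3.423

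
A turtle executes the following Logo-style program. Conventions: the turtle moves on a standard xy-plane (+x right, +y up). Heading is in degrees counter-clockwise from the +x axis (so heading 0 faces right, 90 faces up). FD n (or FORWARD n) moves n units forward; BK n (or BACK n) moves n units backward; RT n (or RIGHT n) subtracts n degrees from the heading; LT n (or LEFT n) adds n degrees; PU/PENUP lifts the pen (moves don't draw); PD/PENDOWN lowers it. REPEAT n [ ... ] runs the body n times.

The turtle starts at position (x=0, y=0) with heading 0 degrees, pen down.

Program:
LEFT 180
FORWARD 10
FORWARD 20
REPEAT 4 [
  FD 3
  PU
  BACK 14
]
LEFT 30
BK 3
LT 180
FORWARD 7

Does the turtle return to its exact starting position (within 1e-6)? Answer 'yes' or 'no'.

Executing turtle program step by step:
Start: pos=(0,0), heading=0, pen down
LT 180: heading 0 -> 180
FD 10: (0,0) -> (-10,0) [heading=180, draw]
FD 20: (-10,0) -> (-30,0) [heading=180, draw]
REPEAT 4 [
  -- iteration 1/4 --
  FD 3: (-30,0) -> (-33,0) [heading=180, draw]
  PU: pen up
  BK 14: (-33,0) -> (-19,0) [heading=180, move]
  -- iteration 2/4 --
  FD 3: (-19,0) -> (-22,0) [heading=180, move]
  PU: pen up
  BK 14: (-22,0) -> (-8,0) [heading=180, move]
  -- iteration 3/4 --
  FD 3: (-8,0) -> (-11,0) [heading=180, move]
  PU: pen up
  BK 14: (-11,0) -> (3,0) [heading=180, move]
  -- iteration 4/4 --
  FD 3: (3,0) -> (0,0) [heading=180, move]
  PU: pen up
  BK 14: (0,0) -> (14,0) [heading=180, move]
]
LT 30: heading 180 -> 210
BK 3: (14,0) -> (16.598,1.5) [heading=210, move]
LT 180: heading 210 -> 30
FD 7: (16.598,1.5) -> (22.66,5) [heading=30, move]
Final: pos=(22.66,5), heading=30, 3 segment(s) drawn

Start position: (0, 0)
Final position: (22.66, 5)
Distance = 23.205; >= 1e-6 -> NOT closed

Answer: no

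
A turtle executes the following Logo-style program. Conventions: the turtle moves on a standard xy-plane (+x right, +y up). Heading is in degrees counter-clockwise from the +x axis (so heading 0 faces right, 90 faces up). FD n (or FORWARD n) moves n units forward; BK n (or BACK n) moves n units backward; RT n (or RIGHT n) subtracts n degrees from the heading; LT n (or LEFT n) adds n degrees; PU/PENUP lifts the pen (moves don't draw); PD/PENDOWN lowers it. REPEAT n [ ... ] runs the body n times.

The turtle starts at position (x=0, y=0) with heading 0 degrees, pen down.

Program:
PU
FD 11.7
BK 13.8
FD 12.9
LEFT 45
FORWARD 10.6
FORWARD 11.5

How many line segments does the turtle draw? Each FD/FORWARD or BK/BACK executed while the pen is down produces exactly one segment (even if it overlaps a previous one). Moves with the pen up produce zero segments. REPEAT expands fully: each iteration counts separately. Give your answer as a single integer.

Answer: 0

Derivation:
Executing turtle program step by step:
Start: pos=(0,0), heading=0, pen down
PU: pen up
FD 11.7: (0,0) -> (11.7,0) [heading=0, move]
BK 13.8: (11.7,0) -> (-2.1,0) [heading=0, move]
FD 12.9: (-2.1,0) -> (10.8,0) [heading=0, move]
LT 45: heading 0 -> 45
FD 10.6: (10.8,0) -> (18.295,7.495) [heading=45, move]
FD 11.5: (18.295,7.495) -> (26.427,15.627) [heading=45, move]
Final: pos=(26.427,15.627), heading=45, 0 segment(s) drawn
Segments drawn: 0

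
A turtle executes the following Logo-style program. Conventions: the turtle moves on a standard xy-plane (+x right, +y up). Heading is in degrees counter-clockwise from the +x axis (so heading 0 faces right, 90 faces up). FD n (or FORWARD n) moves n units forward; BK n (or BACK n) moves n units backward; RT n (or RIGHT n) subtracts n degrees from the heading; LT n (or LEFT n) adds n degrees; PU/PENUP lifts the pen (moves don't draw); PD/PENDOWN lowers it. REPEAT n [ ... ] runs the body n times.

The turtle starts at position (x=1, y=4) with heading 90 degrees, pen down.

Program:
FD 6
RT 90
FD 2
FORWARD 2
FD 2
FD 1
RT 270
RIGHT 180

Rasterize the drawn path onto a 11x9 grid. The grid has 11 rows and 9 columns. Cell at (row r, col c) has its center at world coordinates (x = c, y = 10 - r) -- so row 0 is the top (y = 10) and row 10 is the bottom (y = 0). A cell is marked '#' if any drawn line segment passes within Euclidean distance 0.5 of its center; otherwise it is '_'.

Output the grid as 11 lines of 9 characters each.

Segment 0: (1,4) -> (1,10)
Segment 1: (1,10) -> (3,10)
Segment 2: (3,10) -> (5,10)
Segment 3: (5,10) -> (7,10)
Segment 4: (7,10) -> (8,10)

Answer: _########
_#_______
_#_______
_#_______
_#_______
_#_______
_#_______
_________
_________
_________
_________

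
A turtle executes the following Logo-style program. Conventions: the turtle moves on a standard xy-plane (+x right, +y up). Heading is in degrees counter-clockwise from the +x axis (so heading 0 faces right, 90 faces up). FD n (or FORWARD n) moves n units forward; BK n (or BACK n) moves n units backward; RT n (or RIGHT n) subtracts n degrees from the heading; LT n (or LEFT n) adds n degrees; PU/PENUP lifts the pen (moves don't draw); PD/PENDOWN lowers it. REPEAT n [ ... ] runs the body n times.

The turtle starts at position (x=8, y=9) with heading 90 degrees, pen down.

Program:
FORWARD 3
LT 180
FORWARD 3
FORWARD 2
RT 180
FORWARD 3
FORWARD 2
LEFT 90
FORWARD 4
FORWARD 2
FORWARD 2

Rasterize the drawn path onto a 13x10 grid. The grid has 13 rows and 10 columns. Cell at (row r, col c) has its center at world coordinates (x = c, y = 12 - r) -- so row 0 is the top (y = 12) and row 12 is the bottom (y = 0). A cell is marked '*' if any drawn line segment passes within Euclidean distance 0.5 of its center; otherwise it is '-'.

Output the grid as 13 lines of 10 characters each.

Answer: *********-
--------*-
--------*-
--------*-
--------*-
--------*-
----------
----------
----------
----------
----------
----------
----------

Derivation:
Segment 0: (8,9) -> (8,12)
Segment 1: (8,12) -> (8,9)
Segment 2: (8,9) -> (8,7)
Segment 3: (8,7) -> (8,10)
Segment 4: (8,10) -> (8,12)
Segment 5: (8,12) -> (4,12)
Segment 6: (4,12) -> (2,12)
Segment 7: (2,12) -> (-0,12)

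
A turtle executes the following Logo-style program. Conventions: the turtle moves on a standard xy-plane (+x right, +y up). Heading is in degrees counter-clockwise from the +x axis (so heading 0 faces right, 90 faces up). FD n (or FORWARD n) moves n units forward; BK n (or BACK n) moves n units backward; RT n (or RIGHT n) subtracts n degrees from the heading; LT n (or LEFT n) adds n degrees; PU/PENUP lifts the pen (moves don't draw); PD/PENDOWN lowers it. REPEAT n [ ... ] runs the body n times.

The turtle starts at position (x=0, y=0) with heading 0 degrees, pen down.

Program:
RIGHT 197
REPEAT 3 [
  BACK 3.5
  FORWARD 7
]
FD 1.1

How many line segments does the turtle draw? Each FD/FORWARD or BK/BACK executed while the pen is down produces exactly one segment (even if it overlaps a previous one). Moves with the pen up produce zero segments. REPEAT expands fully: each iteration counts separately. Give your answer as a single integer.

Answer: 7

Derivation:
Executing turtle program step by step:
Start: pos=(0,0), heading=0, pen down
RT 197: heading 0 -> 163
REPEAT 3 [
  -- iteration 1/3 --
  BK 3.5: (0,0) -> (3.347,-1.023) [heading=163, draw]
  FD 7: (3.347,-1.023) -> (-3.347,1.023) [heading=163, draw]
  -- iteration 2/3 --
  BK 3.5: (-3.347,1.023) -> (0,0) [heading=163, draw]
  FD 7: (0,0) -> (-6.694,2.047) [heading=163, draw]
  -- iteration 3/3 --
  BK 3.5: (-6.694,2.047) -> (-3.347,1.023) [heading=163, draw]
  FD 7: (-3.347,1.023) -> (-10.041,3.07) [heading=163, draw]
]
FD 1.1: (-10.041,3.07) -> (-11.093,3.392) [heading=163, draw]
Final: pos=(-11.093,3.392), heading=163, 7 segment(s) drawn
Segments drawn: 7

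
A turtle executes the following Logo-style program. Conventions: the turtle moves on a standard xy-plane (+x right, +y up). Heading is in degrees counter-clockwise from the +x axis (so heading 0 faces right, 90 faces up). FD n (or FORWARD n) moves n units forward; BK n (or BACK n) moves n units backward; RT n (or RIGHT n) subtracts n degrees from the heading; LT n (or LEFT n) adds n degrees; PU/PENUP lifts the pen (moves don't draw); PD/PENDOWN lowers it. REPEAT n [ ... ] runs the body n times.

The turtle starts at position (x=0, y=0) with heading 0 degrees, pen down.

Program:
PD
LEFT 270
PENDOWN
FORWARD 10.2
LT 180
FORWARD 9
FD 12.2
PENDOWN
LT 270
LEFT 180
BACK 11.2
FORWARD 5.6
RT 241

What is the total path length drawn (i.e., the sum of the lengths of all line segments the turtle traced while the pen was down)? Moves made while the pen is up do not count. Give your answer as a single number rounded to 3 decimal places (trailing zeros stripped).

Answer: 48.2

Derivation:
Executing turtle program step by step:
Start: pos=(0,0), heading=0, pen down
PD: pen down
LT 270: heading 0 -> 270
PD: pen down
FD 10.2: (0,0) -> (0,-10.2) [heading=270, draw]
LT 180: heading 270 -> 90
FD 9: (0,-10.2) -> (0,-1.2) [heading=90, draw]
FD 12.2: (0,-1.2) -> (0,11) [heading=90, draw]
PD: pen down
LT 270: heading 90 -> 0
LT 180: heading 0 -> 180
BK 11.2: (0,11) -> (11.2,11) [heading=180, draw]
FD 5.6: (11.2,11) -> (5.6,11) [heading=180, draw]
RT 241: heading 180 -> 299
Final: pos=(5.6,11), heading=299, 5 segment(s) drawn

Segment lengths:
  seg 1: (0,0) -> (0,-10.2), length = 10.2
  seg 2: (0,-10.2) -> (0,-1.2), length = 9
  seg 3: (0,-1.2) -> (0,11), length = 12.2
  seg 4: (0,11) -> (11.2,11), length = 11.2
  seg 5: (11.2,11) -> (5.6,11), length = 5.6
Total = 48.2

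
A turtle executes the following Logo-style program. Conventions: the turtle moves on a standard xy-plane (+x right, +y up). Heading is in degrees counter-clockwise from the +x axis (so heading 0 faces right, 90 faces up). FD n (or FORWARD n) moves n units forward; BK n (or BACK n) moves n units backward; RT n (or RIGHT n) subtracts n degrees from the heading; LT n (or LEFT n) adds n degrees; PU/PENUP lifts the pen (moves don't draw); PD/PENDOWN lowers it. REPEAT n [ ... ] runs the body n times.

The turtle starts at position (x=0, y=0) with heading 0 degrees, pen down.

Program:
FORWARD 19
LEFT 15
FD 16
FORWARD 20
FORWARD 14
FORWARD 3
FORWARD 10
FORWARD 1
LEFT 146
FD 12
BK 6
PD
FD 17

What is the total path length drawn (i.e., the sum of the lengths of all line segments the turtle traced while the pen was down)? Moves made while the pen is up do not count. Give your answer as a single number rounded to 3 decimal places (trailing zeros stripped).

Executing turtle program step by step:
Start: pos=(0,0), heading=0, pen down
FD 19: (0,0) -> (19,0) [heading=0, draw]
LT 15: heading 0 -> 15
FD 16: (19,0) -> (34.455,4.141) [heading=15, draw]
FD 20: (34.455,4.141) -> (53.773,9.317) [heading=15, draw]
FD 14: (53.773,9.317) -> (67.296,12.941) [heading=15, draw]
FD 3: (67.296,12.941) -> (70.194,13.717) [heading=15, draw]
FD 10: (70.194,13.717) -> (79.853,16.306) [heading=15, draw]
FD 1: (79.853,16.306) -> (80.819,16.564) [heading=15, draw]
LT 146: heading 15 -> 161
FD 12: (80.819,16.564) -> (69.473,20.471) [heading=161, draw]
BK 6: (69.473,20.471) -> (75.146,18.518) [heading=161, draw]
PD: pen down
FD 17: (75.146,18.518) -> (59.072,24.052) [heading=161, draw]
Final: pos=(59.072,24.052), heading=161, 10 segment(s) drawn

Segment lengths:
  seg 1: (0,0) -> (19,0), length = 19
  seg 2: (19,0) -> (34.455,4.141), length = 16
  seg 3: (34.455,4.141) -> (53.773,9.317), length = 20
  seg 4: (53.773,9.317) -> (67.296,12.941), length = 14
  seg 5: (67.296,12.941) -> (70.194,13.717), length = 3
  seg 6: (70.194,13.717) -> (79.853,16.306), length = 10
  seg 7: (79.853,16.306) -> (80.819,16.564), length = 1
  seg 8: (80.819,16.564) -> (69.473,20.471), length = 12
  seg 9: (69.473,20.471) -> (75.146,18.518), length = 6
  seg 10: (75.146,18.518) -> (59.072,24.052), length = 17
Total = 118

Answer: 118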